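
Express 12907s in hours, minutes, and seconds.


Hours: 12907 ÷ 3600 = 3 remainder 2107
Minutes: 2107 ÷ 60 = 35 remainder 7
Seconds: 7

3h 35m 7s


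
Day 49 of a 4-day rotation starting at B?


Shifts: A, B, C, D
Start: B (index 1)
Day 49: (1 + 49 - 1) mod 4
= 49 mod 4
= 1
Index 1 → shift B

Shift B


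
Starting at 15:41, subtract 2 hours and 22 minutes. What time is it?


Start: 941 minutes from midnight
Subtract: 142 minutes
Remaining: 941 - 142 = 799
Hours: 13, Minutes: 19

13:19


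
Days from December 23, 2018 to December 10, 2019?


352 days

From December 23, 2018 to December 10, 2019
Rest of December 2018: 31 - 23 = 8
Full months: January 31, February 2019 28, March 31, April 30, May 31, June 30, July 31, August 31, September 30, October 31, November 30
Days into December 2019: 10
Total = 8 + 31 + 28 + 31 + 30 + 31 + 30 + 31 + 31 + 30 + 31 + 30 + 10 = 352 days


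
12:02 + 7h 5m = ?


Start: 722 minutes from midnight
Add: 425 minutes
Total: 1147 minutes
Hours: 1147 ÷ 60 = 19 remainder 7

19:07


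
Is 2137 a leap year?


No

Rules: divisible by 4 AND (not by 100 OR by 400)
2137 ÷ 4 = 534 remainder 1 → not divisible by 4
Not divisible by 4 → not a leap year


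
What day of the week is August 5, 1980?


Zeller's congruence:
q=5, m=8, k=80, j=19
h = (5 + ⌊13×9/5⌋ + 80 + ⌊80/4⌋ + ⌊19/4⌋ - 2×19) mod 7
= (5 + 23 + 80 + 20 + 4 - 38) mod 7
= 94 mod 7 = 3
h=3 → Tuesday

Tuesday


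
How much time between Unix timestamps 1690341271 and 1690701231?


359960 seconds (100.0 hours / 4.17 days)

Difference = 1690701231 - 1690341271 = 359960 seconds
In hours: 359960 / 3600 ≈ 100.0
In days: 359960 / 86400 ≈ 4.17


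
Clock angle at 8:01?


125.5°

Hour hand = 8×30 + 1×0.5 = 240.5°
Minute hand = 1×6 = 6°
Difference = |240.5 - 6| = 234.5°
Since > 180°: 360 - 234.5 = 125.5°


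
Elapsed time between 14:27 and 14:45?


End time in minutes: 14×60 + 45 = 885
Start time in minutes: 14×60 + 27 = 867
Difference = 885 - 867 = 18 minutes
= 0 hours 18 minutes

0h 18m


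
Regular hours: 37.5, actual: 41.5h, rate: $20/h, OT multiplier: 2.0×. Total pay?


Regular: 37.5h × $20 = $750.00
Overtime: 41.5 - 37.5 = 4.0h
OT pay: 4.0h × $20 × 2.0 = $160.00
Total = $750.00 + $160.00 = $910.00

$910.00


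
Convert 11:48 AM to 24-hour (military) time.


11:48

Input: 11:48 AM
AM hour stays: 11


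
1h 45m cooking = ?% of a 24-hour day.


Time: 105 minutes
Day: 1440 minutes
Percentage = (105/1440) × 100 ≈ 7.3%

7.3%


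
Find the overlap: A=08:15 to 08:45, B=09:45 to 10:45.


0 minutes

Meeting A: 495-525 (in minutes from midnight)
Meeting B: 585-645
Overlap start = max(495, 585) = 585
Overlap end = min(525, 645) = 525
Overlap = max(0, 525 - 585) = 0 min


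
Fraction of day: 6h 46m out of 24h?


Total minutes: 6×60 + 46 = 406
Day = 24×60 = 1440 minutes
Fraction = 406/1440 ≈ 0.2819
As a percentage: 406/1440 × 100 ≈ 28.19%

0.2819 (28.19%)


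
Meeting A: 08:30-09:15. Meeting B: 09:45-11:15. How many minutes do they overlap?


Meeting A: 510-555 (in minutes from midnight)
Meeting B: 585-675
Overlap start = max(510, 585) = 585
Overlap end = min(555, 675) = 555
Overlap = max(0, 555 - 585) = 0 min

0 minutes


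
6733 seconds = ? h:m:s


1h 52m 13s

Hours: 6733 ÷ 3600 = 1 remainder 3133
Minutes: 3133 ÷ 60 = 52 remainder 13
Seconds: 13


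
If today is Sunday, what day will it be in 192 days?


Wednesday

Start: Sunday (index 6)
(6 + 192) mod 7
= 198 mod 7
= 2
Index 2 → Wednesday


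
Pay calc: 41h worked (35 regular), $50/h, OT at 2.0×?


Regular: 35h × $50 = $1750.00
Overtime: 41 - 35 = 6h
OT pay: 6h × $50 × 2.0 = $600.00
Total = $1750.00 + $600.00 = $2350.00

$2350.00


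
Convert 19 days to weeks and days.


Weeks: 19 ÷ 7 = 2 remainder 5

2 weeks 5 days


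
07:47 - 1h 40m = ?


06:07

Start: 467 minutes from midnight
Subtract: 100 minutes
Remaining: 467 - 100 = 367
Hours: 6, Minutes: 7


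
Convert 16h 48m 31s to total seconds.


Hours: 16 × 3600 = 57600
Minutes: 48 × 60 = 2880
Seconds: 31
Total = 57600 + 2880 + 31 = 60511

60511 seconds


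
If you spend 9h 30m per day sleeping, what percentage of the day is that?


Time: 570 minutes
Day: 1440 minutes
Percentage = (570/1440) × 100 ≈ 39.6%

39.6%


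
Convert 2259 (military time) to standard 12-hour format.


Hour: 22
22 - 12 = 10 → PM

10:59 PM


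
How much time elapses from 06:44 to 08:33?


1h 49m

End time in minutes: 8×60 + 33 = 513
Start time in minutes: 6×60 + 44 = 404
Difference = 513 - 404 = 109 minutes
= 1 hours 49 minutes


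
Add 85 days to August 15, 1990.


Start: August 15, 1990
Add 85 days
August 15 → September 1: 31 - 15 + 1 = 17 days (85 - 17 = 68 left)
September 1 → October 1: 30 - 1 + 1 = 30 days (68 - 30 = 38 left)
October 1 → November 1: 31 - 1 + 1 = 31 days (38 - 31 = 7 left)
November 1 + 7 = November 8, 1990

November 8, 1990


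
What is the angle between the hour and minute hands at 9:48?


6.0°

Hour hand = 9×30 + 48×0.5 = 294.0°
Minute hand = 48×6 = 288°
Difference = |294.0 - 288| = 6.0°


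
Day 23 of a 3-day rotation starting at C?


Shift A

Shifts: A, B, C
Start: C (index 2)
Day 23: (2 + 23 - 1) mod 3
= 24 mod 3
= 0
Index 0 → shift A


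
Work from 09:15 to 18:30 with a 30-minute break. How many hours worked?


8h 45m (525 minutes)

Total time = (18×60+30) - (9×60+15)
= 1110 - 555 = 555 min
Minus break: 555 - 30 = 525 min
= 8h 45m


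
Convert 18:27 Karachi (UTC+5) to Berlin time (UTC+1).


14:27

Time difference = UTC+1 - UTC+5 = -4 hours
New hour = (18 -4) mod 24
= 14 mod 24 = 14
Minutes unchanged → 14:27


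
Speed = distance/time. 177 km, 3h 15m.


54.5 km/h

Distance: 177 km
Time: 3h 15m = 195 min = 195/60 = 13/4 hours
Speed = 177 ÷ (13/4) = 177 × 4 / 13 = 708/13 ≈ 54.5 km/h


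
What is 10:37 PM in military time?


Input: 10:37 PM
PM: 10 + 12 = 22

22:37


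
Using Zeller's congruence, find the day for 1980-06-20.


Zeller's congruence:
q=20, m=6, k=80, j=19
h = (20 + ⌊13×7/5⌋ + 80 + ⌊80/4⌋ + ⌊19/4⌋ - 2×19) mod 7
= (20 + 18 + 80 + 20 + 4 - 38) mod 7
= 104 mod 7 = 6
h=6 → Friday

Friday


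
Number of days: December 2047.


Month: December (month 12)
December has 31 days

31 days


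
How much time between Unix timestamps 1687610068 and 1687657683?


Difference = 1687657683 - 1687610068 = 47615 seconds
In hours: 47615 / 3600 ≈ 13.2
In days: 47615 / 86400 ≈ 0.55

47615 seconds (13.2 hours / 0.55 days)


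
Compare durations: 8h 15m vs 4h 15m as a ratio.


33:17 (1.94)

Duration 1: 495 minutes
Duration 2: 255 minutes
Ratio = 495:255
GCD = 15
Simplified = 33:17
As a decimal: 33/17 ≈ 1.94


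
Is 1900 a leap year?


Rules: divisible by 4 AND (not by 100 OR by 400)
1900 ÷ 4 = 475 exactly → divisible by 4
1900 ÷ 100 = 19 exactly → divisible by 100
1900 ÷ 400 = 4 remainder 300 → not divisible by 400
Divisible by 100 but not by 400 → not a leap year

No


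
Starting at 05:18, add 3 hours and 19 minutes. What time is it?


Start: 318 minutes from midnight
Add: 199 minutes
Total: 517 minutes
Hours: 517 ÷ 60 = 8 remainder 37

08:37


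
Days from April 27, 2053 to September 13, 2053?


From April 27, 2053 to September 13, 2053
Rest of April 2053: 30 - 27 = 3
Full months: May 31, June 30, July 31, August 31
Days into September 2053: 13
Total = 3 + 31 + 30 + 31 + 31 + 13 = 139 days

139 days


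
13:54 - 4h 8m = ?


09:46

Start: 834 minutes from midnight
Subtract: 248 minutes
Remaining: 834 - 248 = 586
Hours: 9, Minutes: 46


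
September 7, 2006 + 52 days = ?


Start: September 7, 2006
Add 52 days
September 7 → October 1: 30 - 7 + 1 = 24 days (52 - 24 = 28 left)
October 1 + 28 = October 29, 2006

October 29, 2006


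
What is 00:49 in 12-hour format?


Hour: 0
0 → 12 AM (midnight)

12:49 AM


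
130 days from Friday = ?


Start: Friday (index 4)
(4 + 130) mod 7
= 134 mod 7
= 1
Index 1 → Tuesday

Tuesday


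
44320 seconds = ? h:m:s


Hours: 44320 ÷ 3600 = 12 remainder 1120
Minutes: 1120 ÷ 60 = 18 remainder 40
Seconds: 40

12h 18m 40s


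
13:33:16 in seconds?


48796 seconds

Hours: 13 × 3600 = 46800
Minutes: 33 × 60 = 1980
Seconds: 16
Total = 46800 + 1980 + 16 = 48796


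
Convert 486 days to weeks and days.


69 weeks 3 days

Weeks: 486 ÷ 7 = 69 remainder 3


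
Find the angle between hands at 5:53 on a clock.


Hour hand = 5×30 + 53×0.5 = 176.5°
Minute hand = 53×6 = 318°
Difference = |176.5 - 318| = 141.5°

141.5°


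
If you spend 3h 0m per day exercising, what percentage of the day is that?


12.5%

Time: 180 minutes
Day: 1440 minutes
Percentage = (180/1440) × 100 = 12.5%


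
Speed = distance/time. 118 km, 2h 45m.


42.9 km/h

Distance: 118 km
Time: 2h 45m = 165 min = 165/60 = 11/4 hours
Speed = 118 ÷ (11/4) = 118 × 4 / 11 = 472/11 ≈ 42.9 km/h


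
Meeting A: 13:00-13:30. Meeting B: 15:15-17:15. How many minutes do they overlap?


Meeting A: 780-810 (in minutes from midnight)
Meeting B: 915-1035
Overlap start = max(780, 915) = 915
Overlap end = min(810, 1035) = 810
Overlap = max(0, 810 - 915) = 0 min

0 minutes


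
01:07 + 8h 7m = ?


09:14

Start: 67 minutes from midnight
Add: 487 minutes
Total: 554 minutes
Hours: 554 ÷ 60 = 9 remainder 14


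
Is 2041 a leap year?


Rules: divisible by 4 AND (not by 100 OR by 400)
2041 ÷ 4 = 510 remainder 1 → not divisible by 4
Not divisible by 4 → not a leap year

No


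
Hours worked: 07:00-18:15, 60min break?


10h 15m (615 minutes)

Total time = (18×60+15) - (7×60+0)
= 1095 - 420 = 675 min
Minus break: 675 - 60 = 615 min
= 10h 15m


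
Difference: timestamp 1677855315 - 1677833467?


21848 seconds (6.1 hours / 0.25 days)

Difference = 1677855315 - 1677833467 = 21848 seconds
In hours: 21848 / 3600 ≈ 6.1
In days: 21848 / 86400 ≈ 0.25


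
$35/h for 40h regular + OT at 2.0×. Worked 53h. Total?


$2310.00

Regular: 40h × $35 = $1400.00
Overtime: 53 - 40 = 13h
OT pay: 13h × $35 × 2.0 = $910.00
Total = $1400.00 + $910.00 = $2310.00


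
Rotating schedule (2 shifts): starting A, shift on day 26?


Shifts: A, B
Start: A (index 0)
Day 26: (0 + 26 - 1) mod 2
= 25 mod 2
= 1
Index 1 → shift B

Shift B


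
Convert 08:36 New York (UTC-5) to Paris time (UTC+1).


Time difference = UTC+1 - UTC-5 = +6 hours
New hour = (8 + 6) mod 24
= 14 mod 24 = 14
Minutes unchanged → 14:36

14:36


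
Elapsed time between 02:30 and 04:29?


1h 59m

End time in minutes: 4×60 + 29 = 269
Start time in minutes: 2×60 + 30 = 150
Difference = 269 - 150 = 119 minutes
= 1 hours 59 minutes


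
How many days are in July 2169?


Month: July (month 7)
July has 31 days

31 days


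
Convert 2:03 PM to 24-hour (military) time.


Input: 2:03 PM
PM: 2 + 12 = 14

14:03


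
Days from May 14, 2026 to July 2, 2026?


From May 14, 2026 to July 2, 2026
Rest of May 2026: 31 - 14 = 17
Full months: June 30
Days into July 2026: 2
Total = 17 + 30 + 2 = 49 days

49 days


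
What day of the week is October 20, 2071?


Tuesday

Zeller's congruence:
q=20, m=10, k=71, j=20
h = (20 + ⌊13×11/5⌋ + 71 + ⌊71/4⌋ + ⌊20/4⌋ - 2×20) mod 7
= (20 + 28 + 71 + 17 + 5 - 40) mod 7
= 101 mod 7 = 3
h=3 → Tuesday


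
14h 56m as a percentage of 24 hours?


0.6222 (62.22%)

Total minutes: 14×60 + 56 = 896
Day = 24×60 = 1440 minutes
Fraction = 896/1440 ≈ 0.6222
As a percentage: 896/1440 × 100 ≈ 62.22%


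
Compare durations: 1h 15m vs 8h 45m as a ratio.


1:7 (0.14)

Duration 1: 75 minutes
Duration 2: 525 minutes
Ratio = 75:525
GCD = 75
Simplified = 1:7
As a decimal: 1/7 ≈ 0.14


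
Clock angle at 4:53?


171.5°

Hour hand = 4×30 + 53×0.5 = 146.5°
Minute hand = 53×6 = 318°
Difference = |146.5 - 318| = 171.5°


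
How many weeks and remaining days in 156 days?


22 weeks 2 days

Weeks: 156 ÷ 7 = 22 remainder 2


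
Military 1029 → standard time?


Hour: 10
10 < 12 → AM

10:29 AM


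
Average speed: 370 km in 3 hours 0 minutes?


123.3 km/h

Distance: 370 km
Time: 3 hours
Speed = 370 / 3 ≈ 123.3 km/h


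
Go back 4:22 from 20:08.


15:46

Start: 1208 minutes from midnight
Subtract: 262 minutes
Remaining: 1208 - 262 = 946
Hours: 15, Minutes: 46


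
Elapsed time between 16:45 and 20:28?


3h 43m

End time in minutes: 20×60 + 28 = 1228
Start time in minutes: 16×60 + 45 = 1005
Difference = 1228 - 1005 = 223 minutes
= 3 hours 43 minutes


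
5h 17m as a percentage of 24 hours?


Total minutes: 5×60 + 17 = 317
Day = 24×60 = 1440 minutes
Fraction = 317/1440 ≈ 0.2201
As a percentage: 317/1440 × 100 ≈ 22.01%

0.2201 (22.01%)


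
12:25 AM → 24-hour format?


Input: 12:25 AM
12 AM → 00 (midnight)

00:25


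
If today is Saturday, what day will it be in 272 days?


Start: Saturday (index 5)
(5 + 272) mod 7
= 277 mod 7
= 4
Index 4 → Friday

Friday


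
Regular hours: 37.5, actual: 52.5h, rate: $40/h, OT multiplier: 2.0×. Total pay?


$2700.00

Regular: 37.5h × $40 = $1500.00
Overtime: 52.5 - 37.5 = 15.0h
OT pay: 15.0h × $40 × 2.0 = $1200.00
Total = $1500.00 + $1200.00 = $2700.00


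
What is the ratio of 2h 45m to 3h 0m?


Duration 1: 165 minutes
Duration 2: 180 minutes
Ratio = 165:180
GCD = 15
Simplified = 11:12
As a decimal: 11/12 ≈ 0.92

11:12 (0.92)


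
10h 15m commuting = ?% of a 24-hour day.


Time: 615 minutes
Day: 1440 minutes
Percentage = (615/1440) × 100 ≈ 42.7%

42.7%


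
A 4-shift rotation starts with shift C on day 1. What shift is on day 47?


Shift A

Shifts: A, B, C, D
Start: C (index 2)
Day 47: (2 + 47 - 1) mod 4
= 48 mod 4
= 0
Index 0 → shift A


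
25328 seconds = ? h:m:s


Hours: 25328 ÷ 3600 = 7 remainder 128
Minutes: 128 ÷ 60 = 2 remainder 8
Seconds: 8

7h 2m 8s


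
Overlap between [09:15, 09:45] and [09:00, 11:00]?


Meeting A: 555-585 (in minutes from midnight)
Meeting B: 540-660
Overlap start = max(555, 540) = 555
Overlap end = min(585, 660) = 585
Overlap = max(0, 585 - 555) = 30 min

30 minutes


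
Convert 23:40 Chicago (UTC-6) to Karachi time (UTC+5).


Time difference = UTC+5 - UTC-6 = +11 hours
New hour = (23 + 11) mod 24
= 34 mod 24 = 10
Minutes unchanged → 10:40; 34 ≥ 24 → next day

10:40 (next day)


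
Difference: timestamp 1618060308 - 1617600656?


Difference = 1618060308 - 1617600656 = 459652 seconds
In hours: 459652 / 3600 ≈ 127.7
In days: 459652 / 86400 ≈ 5.32

459652 seconds (127.7 hours / 5.32 days)


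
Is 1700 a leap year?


Rules: divisible by 4 AND (not by 100 OR by 400)
1700 ÷ 4 = 425 exactly → divisible by 4
1700 ÷ 100 = 17 exactly → divisible by 100
1700 ÷ 400 = 4 remainder 100 → not divisible by 400
Divisible by 100 but not by 400 → not a leap year

No


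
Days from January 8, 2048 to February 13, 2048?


From January 8, 2048 to February 13, 2048
Rest of January 2048: 31 - 8 = 23
Days into February 2048: 13
Total = 23 + 13 = 36 days

36 days


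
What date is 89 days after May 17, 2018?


Start: May 17, 2018
Add 89 days
May 17 → June 1: 31 - 17 + 1 = 15 days (89 - 15 = 74 left)
June 1 → July 1: 30 - 1 + 1 = 30 days (74 - 30 = 44 left)
July 1 → August 1: 31 - 1 + 1 = 31 days (44 - 31 = 13 left)
August 1 + 13 = August 14, 2018

August 14, 2018


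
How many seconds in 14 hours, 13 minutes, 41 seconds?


Hours: 14 × 3600 = 50400
Minutes: 13 × 60 = 780
Seconds: 41
Total = 50400 + 780 + 41 = 51221

51221 seconds


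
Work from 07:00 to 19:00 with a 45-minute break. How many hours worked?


Total time = (19×60+0) - (7×60+0)
= 1140 - 420 = 720 min
Minus break: 720 - 45 = 675 min
= 11h 15m

11h 15m (675 minutes)


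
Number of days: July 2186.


Month: July (month 7)
July has 31 days

31 days


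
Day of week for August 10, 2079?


Thursday

Zeller's congruence:
q=10, m=8, k=79, j=20
h = (10 + ⌊13×9/5⌋ + 79 + ⌊79/4⌋ + ⌊20/4⌋ - 2×20) mod 7
= (10 + 23 + 79 + 19 + 5 - 40) mod 7
= 96 mod 7 = 5
h=5 → Thursday


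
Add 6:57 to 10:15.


Start: 615 minutes from midnight
Add: 417 minutes
Total: 1032 minutes
Hours: 1032 ÷ 60 = 17 remainder 12

17:12


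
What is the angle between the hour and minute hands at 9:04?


Hour hand = 9×30 + 4×0.5 = 272.0°
Minute hand = 4×6 = 24°
Difference = |272.0 - 24| = 248.0°
Since > 180°: 360 - 248.0 = 112.0°

112.0°


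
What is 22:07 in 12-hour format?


10:07 PM

Hour: 22
22 - 12 = 10 → PM


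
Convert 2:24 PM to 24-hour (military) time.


Input: 2:24 PM
PM: 2 + 12 = 14

14:24


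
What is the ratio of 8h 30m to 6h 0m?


Duration 1: 510 minutes
Duration 2: 360 minutes
Ratio = 510:360
GCD = 30
Simplified = 17:12
As a decimal: 17/12 ≈ 1.42

17:12 (1.42)


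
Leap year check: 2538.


No

Rules: divisible by 4 AND (not by 100 OR by 400)
2538 ÷ 4 = 634 remainder 2 → not divisible by 4
Not divisible by 4 → not a leap year


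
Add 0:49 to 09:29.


10:18

Start: 569 minutes from midnight
Add: 49 minutes
Total: 618 minutes
Hours: 618 ÷ 60 = 10 remainder 18


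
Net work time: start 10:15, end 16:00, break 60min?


Total time = (16×60+0) - (10×60+15)
= 960 - 615 = 345 min
Minus break: 345 - 60 = 285 min
= 4h 45m

4h 45m (285 minutes)


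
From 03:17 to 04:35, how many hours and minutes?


End time in minutes: 4×60 + 35 = 275
Start time in minutes: 3×60 + 17 = 197
Difference = 275 - 197 = 78 minutes
= 1 hours 18 minutes

1h 18m


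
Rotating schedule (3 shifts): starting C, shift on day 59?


Shifts: A, B, C
Start: C (index 2)
Day 59: (2 + 59 - 1) mod 3
= 60 mod 3
= 0
Index 0 → shift A

Shift A


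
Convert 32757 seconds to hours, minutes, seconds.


9h 5m 57s

Hours: 32757 ÷ 3600 = 9 remainder 357
Minutes: 357 ÷ 60 = 5 remainder 57
Seconds: 57


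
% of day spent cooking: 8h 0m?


33.3%

Time: 480 minutes
Day: 1440 minutes
Percentage = (480/1440) × 100 ≈ 33.3%


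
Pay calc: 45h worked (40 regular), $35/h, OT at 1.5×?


Regular: 40h × $35 = $1400.00
Overtime: 45 - 40 = 5h
OT pay: 5h × $35 × 1.5 = $262.50
Total = $1400.00 + $262.50 = $1662.50

$1662.50


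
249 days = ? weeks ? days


35 weeks 4 days

Weeks: 249 ÷ 7 = 35 remainder 4


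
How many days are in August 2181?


31 days

Month: August (month 8)
August has 31 days


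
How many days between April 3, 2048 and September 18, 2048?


168 days

From April 3, 2048 to September 18, 2048
Rest of April 2048: 30 - 3 = 27
Full months: May 31, June 30, July 31, August 31
Days into September 2048: 18
Total = 27 + 31 + 30 + 31 + 31 + 18 = 168 days


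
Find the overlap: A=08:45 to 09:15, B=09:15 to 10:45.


0 minutes

Meeting A: 525-555 (in minutes from midnight)
Meeting B: 555-645
Overlap start = max(525, 555) = 555
Overlap end = min(555, 645) = 555
Overlap = max(0, 555 - 555) = 0 min


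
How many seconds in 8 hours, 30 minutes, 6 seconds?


Hours: 8 × 3600 = 28800
Minutes: 30 × 60 = 1800
Seconds: 6
Total = 28800 + 1800 + 6 = 30606

30606 seconds


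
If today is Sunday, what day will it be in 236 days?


Friday

Start: Sunday (index 6)
(6 + 236) mod 7
= 242 mod 7
= 4
Index 4 → Friday


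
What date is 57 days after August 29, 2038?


October 25, 2038

Start: August 29, 2038
Add 57 days
August 29 → September 1: 31 - 29 + 1 = 3 days (57 - 3 = 54 left)
September 1 → October 1: 30 - 1 + 1 = 30 days (54 - 30 = 24 left)
October 1 + 24 = October 25, 2038


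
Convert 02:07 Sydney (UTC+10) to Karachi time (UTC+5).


Time difference = UTC+5 - UTC+10 = -5 hours
New hour = (2 -5) mod 24
= -3 mod 24 = 21
Minutes unchanged → 21:07; -3 < 0 → previous day

21:07 (previous day)


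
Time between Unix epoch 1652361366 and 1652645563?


Difference = 1652645563 - 1652361366 = 284197 seconds
In hours: 284197 / 3600 ≈ 78.9
In days: 284197 / 86400 ≈ 3.29

284197 seconds (78.9 hours / 3.29 days)


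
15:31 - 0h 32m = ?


Start: 931 minutes from midnight
Subtract: 32 minutes
Remaining: 931 - 32 = 899
Hours: 14, Minutes: 59

14:59


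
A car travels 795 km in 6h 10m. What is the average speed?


128.9 km/h

Distance: 795 km
Time: 6h 10m = 370 min = 370/60 = 37/6 hours
Speed = 795 ÷ (37/6) = 795 × 6 / 37 = 4770/37 ≈ 128.9 km/h


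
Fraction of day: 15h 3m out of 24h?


0.6271 (62.71%)

Total minutes: 15×60 + 3 = 903
Day = 24×60 = 1440 minutes
Fraction = 903/1440 ≈ 0.6271
As a percentage: 903/1440 × 100 ≈ 62.71%


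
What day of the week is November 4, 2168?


Zeller's congruence:
q=4, m=11, k=68, j=21
h = (4 + ⌊13×12/5⌋ + 68 + ⌊68/4⌋ + ⌊21/4⌋ - 2×21) mod 7
= (4 + 31 + 68 + 17 + 5 - 42) mod 7
= 83 mod 7 = 6
h=6 → Friday

Friday


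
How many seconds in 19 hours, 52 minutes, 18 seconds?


71538 seconds

Hours: 19 × 3600 = 68400
Minutes: 52 × 60 = 3120
Seconds: 18
Total = 68400 + 3120 + 18 = 71538


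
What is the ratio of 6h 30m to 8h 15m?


26:33 (0.79)

Duration 1: 390 minutes
Duration 2: 495 minutes
Ratio = 390:495
GCD = 15
Simplified = 26:33
As a decimal: 26/33 ≈ 0.79


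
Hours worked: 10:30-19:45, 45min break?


8h 30m (510 minutes)

Total time = (19×60+45) - (10×60+30)
= 1185 - 630 = 555 min
Minus break: 555 - 45 = 510 min
= 8h 30m


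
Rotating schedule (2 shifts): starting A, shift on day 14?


Shifts: A, B
Start: A (index 0)
Day 14: (0 + 14 - 1) mod 2
= 13 mod 2
= 1
Index 1 → shift B

Shift B


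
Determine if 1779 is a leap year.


Rules: divisible by 4 AND (not by 100 OR by 400)
1779 ÷ 4 = 444 remainder 3 → not divisible by 4
Not divisible by 4 → not a leap year

No


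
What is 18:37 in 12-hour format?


6:37 PM

Hour: 18
18 - 12 = 6 → PM


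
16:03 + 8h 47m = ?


Start: 963 minutes from midnight
Add: 527 minutes
Total: 1490 minutes
Hours: 1490 ÷ 60 = 24 remainder 50
24 ≥ 24 → 24 - 24 = 0 (next day)

00:50 (next day)


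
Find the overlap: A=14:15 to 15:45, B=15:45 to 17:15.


Meeting A: 855-945 (in minutes from midnight)
Meeting B: 945-1035
Overlap start = max(855, 945) = 945
Overlap end = min(945, 1035) = 945
Overlap = max(0, 945 - 945) = 0 min

0 minutes


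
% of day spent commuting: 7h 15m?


Time: 435 minutes
Day: 1440 minutes
Percentage = (435/1440) × 100 ≈ 30.2%

30.2%


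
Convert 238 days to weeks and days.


34 weeks 0 days

Weeks: 238 ÷ 7 = 34 remainder 0


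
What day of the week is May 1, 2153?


Tuesday

Zeller's congruence:
q=1, m=5, k=53, j=21
h = (1 + ⌊13×6/5⌋ + 53 + ⌊53/4⌋ + ⌊21/4⌋ - 2×21) mod 7
= (1 + 15 + 53 + 13 + 5 - 42) mod 7
= 45 mod 7 = 3
h=3 → Tuesday


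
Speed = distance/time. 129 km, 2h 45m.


Distance: 129 km
Time: 2h 45m = 165 min = 165/60 = 11/4 hours
Speed = 129 ÷ (11/4) = 129 × 4 / 11 = 516/11 ≈ 46.9 km/h

46.9 km/h


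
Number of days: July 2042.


31 days

Month: July (month 7)
July has 31 days


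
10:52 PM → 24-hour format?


Input: 10:52 PM
PM: 10 + 12 = 22

22:52


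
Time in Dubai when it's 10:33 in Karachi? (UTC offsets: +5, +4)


09:33

Time difference = UTC+4 - UTC+5 = -1 hours
New hour = (10 -1) mod 24
= 9 mod 24 = 9
Minutes unchanged → 09:33


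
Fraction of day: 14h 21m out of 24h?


Total minutes: 14×60 + 21 = 861
Day = 24×60 = 1440 minutes
Fraction = 861/1440 ≈ 0.5979
As a percentage: 861/1440 × 100 ≈ 59.79%

0.5979 (59.79%)


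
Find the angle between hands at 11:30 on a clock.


Hour hand = 11×30 + 30×0.5 = 345.0°
Minute hand = 30×6 = 180°
Difference = |345.0 - 180| = 165.0°

165.0°


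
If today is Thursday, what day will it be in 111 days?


Start: Thursday (index 3)
(3 + 111) mod 7
= 114 mod 7
= 2
Index 2 → Wednesday

Wednesday


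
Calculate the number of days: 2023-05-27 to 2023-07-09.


From May 27, 2023 to July 9, 2023
Rest of May 2023: 31 - 27 = 4
Full months: June 30
Days into July 2023: 9
Total = 4 + 30 + 9 = 43 days

43 days


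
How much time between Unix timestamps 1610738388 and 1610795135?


56747 seconds (15.8 hours / 0.66 days)

Difference = 1610795135 - 1610738388 = 56747 seconds
In hours: 56747 / 3600 ≈ 15.8
In days: 56747 / 86400 ≈ 0.66


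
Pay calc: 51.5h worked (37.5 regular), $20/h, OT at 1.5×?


Regular: 37.5h × $20 = $750.00
Overtime: 51.5 - 37.5 = 14.0h
OT pay: 14.0h × $20 × 1.5 = $420.00
Total = $750.00 + $420.00 = $1170.00

$1170.00


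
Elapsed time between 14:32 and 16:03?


1h 31m

End time in minutes: 16×60 + 3 = 963
Start time in minutes: 14×60 + 32 = 872
Difference = 963 - 872 = 91 minutes
= 1 hours 31 minutes


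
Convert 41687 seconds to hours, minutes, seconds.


11h 34m 47s

Hours: 41687 ÷ 3600 = 11 remainder 2087
Minutes: 2087 ÷ 60 = 34 remainder 47
Seconds: 47


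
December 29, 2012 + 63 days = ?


Start: December 29, 2012
Add 63 days
December 29 → January 1: 31 - 29 + 1 = 3 days (63 - 3 = 60 left)
January 1 → February 1: 31 - 1 + 1 = 31 days (60 - 31 = 29 left)
February 1 → March 1: 28 - 1 + 1 = 28 days (29 - 28 = 1 left)
March 1 + 1 = March 2, 2013

March 2, 2013


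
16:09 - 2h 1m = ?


14:08

Start: 969 minutes from midnight
Subtract: 121 minutes
Remaining: 969 - 121 = 848
Hours: 14, Minutes: 8


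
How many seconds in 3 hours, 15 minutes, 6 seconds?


11706 seconds

Hours: 3 × 3600 = 10800
Minutes: 15 × 60 = 900
Seconds: 6
Total = 10800 + 900 + 6 = 11706


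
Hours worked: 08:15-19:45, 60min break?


10h 30m (630 minutes)

Total time = (19×60+45) - (8×60+15)
= 1185 - 495 = 690 min
Minus break: 690 - 60 = 630 min
= 10h 30m


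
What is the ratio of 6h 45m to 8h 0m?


27:32 (0.84)

Duration 1: 405 minutes
Duration 2: 480 minutes
Ratio = 405:480
GCD = 15
Simplified = 27:32
As a decimal: 27/32 ≈ 0.84


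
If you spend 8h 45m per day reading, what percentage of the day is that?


Time: 525 minutes
Day: 1440 minutes
Percentage = (525/1440) × 100 ≈ 36.5%

36.5%


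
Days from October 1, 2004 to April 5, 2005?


From October 1, 2004 to April 5, 2005
Rest of October 2004: 31 - 1 = 30
Full months: November 30, December 31, January 31, February 2005 28, March 31
Days into April 2005: 5
Total = 30 + 30 + 31 + 31 + 28 + 31 + 5 = 186 days

186 days


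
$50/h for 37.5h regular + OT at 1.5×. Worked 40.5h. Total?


Regular: 37.5h × $50 = $1875.00
Overtime: 40.5 - 37.5 = 3.0h
OT pay: 3.0h × $50 × 1.5 = $225.00
Total = $1875.00 + $225.00 = $2100.00

$2100.00


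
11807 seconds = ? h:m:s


3h 16m 47s

Hours: 11807 ÷ 3600 = 3 remainder 1007
Minutes: 1007 ÷ 60 = 16 remainder 47
Seconds: 47


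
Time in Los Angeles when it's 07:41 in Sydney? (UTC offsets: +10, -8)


Time difference = UTC-8 - UTC+10 = -18 hours
New hour = (7 -18) mod 24
= -11 mod 24 = 13
Minutes unchanged → 13:41; -11 < 0 → previous day

13:41 (previous day)


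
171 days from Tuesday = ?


Friday

Start: Tuesday (index 1)
(1 + 171) mod 7
= 172 mod 7
= 4
Index 4 → Friday


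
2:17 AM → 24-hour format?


02:17

Input: 2:17 AM
AM hour stays: 2


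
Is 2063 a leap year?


No

Rules: divisible by 4 AND (not by 100 OR by 400)
2063 ÷ 4 = 515 remainder 3 → not divisible by 4
Not divisible by 4 → not a leap year


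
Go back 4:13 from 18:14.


14:01

Start: 1094 minutes from midnight
Subtract: 253 minutes
Remaining: 1094 - 253 = 841
Hours: 14, Minutes: 1


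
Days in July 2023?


31 days

Month: July (month 7)
July has 31 days


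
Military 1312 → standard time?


1:12 PM

Hour: 13
13 - 12 = 1 → PM


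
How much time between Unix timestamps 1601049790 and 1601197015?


147225 seconds (40.9 hours / 1.70 days)

Difference = 1601197015 - 1601049790 = 147225 seconds
In hours: 147225 / 3600 ≈ 40.9
In days: 147225 / 86400 ≈ 1.70


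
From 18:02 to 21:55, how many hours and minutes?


End time in minutes: 21×60 + 55 = 1315
Start time in minutes: 18×60 + 2 = 1082
Difference = 1315 - 1082 = 233 minutes
= 3 hours 53 minutes

3h 53m


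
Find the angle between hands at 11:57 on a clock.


Hour hand = 11×30 + 57×0.5 = 358.5°
Minute hand = 57×6 = 342°
Difference = |358.5 - 342| = 16.5°

16.5°


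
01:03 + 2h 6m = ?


Start: 63 minutes from midnight
Add: 126 minutes
Total: 189 minutes
Hours: 189 ÷ 60 = 3 remainder 9

03:09


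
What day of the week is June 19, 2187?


Tuesday

Zeller's congruence:
q=19, m=6, k=87, j=21
h = (19 + ⌊13×7/5⌋ + 87 + ⌊87/4⌋ + ⌊21/4⌋ - 2×21) mod 7
= (19 + 18 + 87 + 21 + 5 - 42) mod 7
= 108 mod 7 = 3
h=3 → Tuesday


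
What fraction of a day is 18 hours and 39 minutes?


Total minutes: 18×60 + 39 = 1119
Day = 24×60 = 1440 minutes
Fraction = 1119/1440 ≈ 0.7771
As a percentage: 1119/1440 × 100 ≈ 77.71%

0.7771 (77.71%)


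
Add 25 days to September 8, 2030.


Start: September 8, 2030
Add 25 days
September 8 → October 1: 30 - 8 + 1 = 23 days (25 - 23 = 2 left)
October 1 + 2 = October 3, 2030

October 3, 2030


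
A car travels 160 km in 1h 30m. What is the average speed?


106.7 km/h

Distance: 160 km
Time: 1h 30m = 90 min = 90/60 = 3/2 hours
Speed = 160 ÷ (3/2) = 160 × 2 / 3 = 320/3 ≈ 106.7 km/h


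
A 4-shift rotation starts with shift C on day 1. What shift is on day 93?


Shifts: A, B, C, D
Start: C (index 2)
Day 93: (2 + 93 - 1) mod 4
= 94 mod 4
= 2
Index 2 → shift C

Shift C


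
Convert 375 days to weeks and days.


Weeks: 375 ÷ 7 = 53 remainder 4

53 weeks 4 days


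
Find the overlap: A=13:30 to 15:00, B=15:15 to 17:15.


Meeting A: 810-900 (in minutes from midnight)
Meeting B: 915-1035
Overlap start = max(810, 915) = 915
Overlap end = min(900, 1035) = 900
Overlap = max(0, 900 - 915) = 0 min

0 minutes


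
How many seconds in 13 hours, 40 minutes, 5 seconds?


Hours: 13 × 3600 = 46800
Minutes: 40 × 60 = 2400
Seconds: 5
Total = 46800 + 2400 + 5 = 49205

49205 seconds


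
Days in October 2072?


31 days

Month: October (month 10)
October has 31 days


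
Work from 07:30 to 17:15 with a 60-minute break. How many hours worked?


Total time = (17×60+15) - (7×60+30)
= 1035 - 450 = 585 min
Minus break: 585 - 60 = 525 min
= 8h 45m

8h 45m (525 minutes)


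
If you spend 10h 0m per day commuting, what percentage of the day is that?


41.7%

Time: 600 minutes
Day: 1440 minutes
Percentage = (600/1440) × 100 ≈ 41.7%


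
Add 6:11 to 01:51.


Start: 111 minutes from midnight
Add: 371 minutes
Total: 482 minutes
Hours: 482 ÷ 60 = 8 remainder 2

08:02


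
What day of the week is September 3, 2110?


Zeller's congruence:
q=3, m=9, k=10, j=21
h = (3 + ⌊13×10/5⌋ + 10 + ⌊10/4⌋ + ⌊21/4⌋ - 2×21) mod 7
= (3 + 26 + 10 + 2 + 5 - 42) mod 7
= 4 mod 7 = 4
h=4 → Wednesday

Wednesday


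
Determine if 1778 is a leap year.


No

Rules: divisible by 4 AND (not by 100 OR by 400)
1778 ÷ 4 = 444 remainder 2 → not divisible by 4
Not divisible by 4 → not a leap year


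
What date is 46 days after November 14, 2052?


Start: November 14, 2052
Add 46 days
November 14 → December 1: 30 - 14 + 1 = 17 days (46 - 17 = 29 left)
December 1 + 29 = December 30, 2052

December 30, 2052


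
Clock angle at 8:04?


142.0°

Hour hand = 8×30 + 4×0.5 = 242.0°
Minute hand = 4×6 = 24°
Difference = |242.0 - 24| = 218.0°
Since > 180°: 360 - 218.0 = 142.0°


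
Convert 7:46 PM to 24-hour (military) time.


19:46

Input: 7:46 PM
PM: 7 + 12 = 19


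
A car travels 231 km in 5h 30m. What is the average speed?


Distance: 231 km
Time: 5h 30m = 330 min = 330/60 = 11/2 hours
Speed = 231 ÷ (11/2) = 231 × 2 / 11 = 462/11 = 42.0 km/h

42.0 km/h


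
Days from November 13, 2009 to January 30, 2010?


78 days

From November 13, 2009 to January 30, 2010
Rest of November 2009: 30 - 13 = 17
Full months: December 31
Days into January 2010: 30
Total = 17 + 31 + 30 = 78 days


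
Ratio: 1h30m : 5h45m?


Duration 1: 90 minutes
Duration 2: 345 minutes
Ratio = 90:345
GCD = 15
Simplified = 6:23
As a decimal: 6/23 ≈ 0.26

6:23 (0.26)


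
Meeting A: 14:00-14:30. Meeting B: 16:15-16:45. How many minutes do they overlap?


0 minutes

Meeting A: 840-870 (in minutes from midnight)
Meeting B: 975-1005
Overlap start = max(840, 975) = 975
Overlap end = min(870, 1005) = 870
Overlap = max(0, 870 - 975) = 0 min


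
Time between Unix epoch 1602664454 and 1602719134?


54680 seconds (15.2 hours / 0.63 days)

Difference = 1602719134 - 1602664454 = 54680 seconds
In hours: 54680 / 3600 ≈ 15.2
In days: 54680 / 86400 ≈ 0.63


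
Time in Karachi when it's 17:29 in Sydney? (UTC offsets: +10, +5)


12:29

Time difference = UTC+5 - UTC+10 = -5 hours
New hour = (17 -5) mod 24
= 12 mod 24 = 12
Minutes unchanged → 12:29


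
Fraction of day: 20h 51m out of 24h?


0.8688 (86.88%)

Total minutes: 20×60 + 51 = 1251
Day = 24×60 = 1440 minutes
Fraction = 1251/1440 ≈ 0.8688
As a percentage: 1251/1440 × 100 ≈ 86.88%


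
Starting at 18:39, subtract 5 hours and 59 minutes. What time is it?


Start: 1119 minutes from midnight
Subtract: 359 minutes
Remaining: 1119 - 359 = 760
Hours: 12, Minutes: 40

12:40


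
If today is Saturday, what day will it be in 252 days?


Saturday

Start: Saturday (index 5)
(5 + 252) mod 7
= 257 mod 7
= 5
Index 5 → Saturday


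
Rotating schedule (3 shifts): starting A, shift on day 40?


Shifts: A, B, C
Start: A (index 0)
Day 40: (0 + 40 - 1) mod 3
= 39 mod 3
= 0
Index 0 → shift A

Shift A


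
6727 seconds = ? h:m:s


Hours: 6727 ÷ 3600 = 1 remainder 3127
Minutes: 3127 ÷ 60 = 52 remainder 7
Seconds: 7

1h 52m 7s


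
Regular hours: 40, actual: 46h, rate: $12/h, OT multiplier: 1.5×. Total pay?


$588.00

Regular: 40h × $12 = $480.00
Overtime: 46 - 40 = 6h
OT pay: 6h × $12 × 1.5 = $108.00
Total = $480.00 + $108.00 = $588.00


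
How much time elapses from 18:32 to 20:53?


End time in minutes: 20×60 + 53 = 1253
Start time in minutes: 18×60 + 32 = 1112
Difference = 1253 - 1112 = 141 minutes
= 2 hours 21 minutes

2h 21m


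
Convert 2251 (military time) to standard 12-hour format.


10:51 PM

Hour: 22
22 - 12 = 10 → PM


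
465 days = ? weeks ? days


66 weeks 3 days

Weeks: 465 ÷ 7 = 66 remainder 3


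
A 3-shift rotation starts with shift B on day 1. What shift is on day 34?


Shift B

Shifts: A, B, C
Start: B (index 1)
Day 34: (1 + 34 - 1) mod 3
= 34 mod 3
= 1
Index 1 → shift B


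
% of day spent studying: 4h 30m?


18.8%

Time: 270 minutes
Day: 1440 minutes
Percentage = (270/1440) × 100 ≈ 18.8%


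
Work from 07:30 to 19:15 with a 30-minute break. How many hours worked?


Total time = (19×60+15) - (7×60+30)
= 1155 - 450 = 705 min
Minus break: 705 - 30 = 675 min
= 11h 15m

11h 15m (675 minutes)


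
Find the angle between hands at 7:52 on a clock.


76.0°

Hour hand = 7×30 + 52×0.5 = 236.0°
Minute hand = 52×6 = 312°
Difference = |236.0 - 312| = 76.0°


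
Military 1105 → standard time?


Hour: 11
11 < 12 → AM

11:05 AM


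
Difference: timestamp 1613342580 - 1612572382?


770198 seconds (213.9 hours / 8.91 days)

Difference = 1613342580 - 1612572382 = 770198 seconds
In hours: 770198 / 3600 ≈ 213.9
In days: 770198 / 86400 ≈ 8.91


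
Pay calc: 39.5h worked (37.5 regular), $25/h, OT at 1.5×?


$1012.50

Regular: 37.5h × $25 = $937.50
Overtime: 39.5 - 37.5 = 2.0h
OT pay: 2.0h × $25 × 1.5 = $75.00
Total = $937.50 + $75.00 = $1012.50


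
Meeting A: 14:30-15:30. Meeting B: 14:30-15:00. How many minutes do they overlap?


Meeting A: 870-930 (in minutes from midnight)
Meeting B: 870-900
Overlap start = max(870, 870) = 870
Overlap end = min(930, 900) = 900
Overlap = max(0, 900 - 870) = 30 min

30 minutes


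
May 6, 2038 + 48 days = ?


Start: May 6, 2038
Add 48 days
May 6 → June 1: 31 - 6 + 1 = 26 days (48 - 26 = 22 left)
June 1 + 22 = June 23, 2038

June 23, 2038


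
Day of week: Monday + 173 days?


Start: Monday (index 0)
(0 + 173) mod 7
= 173 mod 7
= 5
Index 5 → Saturday

Saturday


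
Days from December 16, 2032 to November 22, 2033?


From December 16, 2032 to November 22, 2033
Rest of December 2032: 31 - 16 = 15
Full months: January 31, February 2033 28, March 31, April 30, May 31, June 30, July 31, August 31, September 30, October 31
Days into November 2033: 22
Total = 15 + 31 + 28 + 31 + 30 + 31 + 30 + 31 + 31 + 30 + 31 + 22 = 341 days

341 days


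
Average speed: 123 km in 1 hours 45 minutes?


70.3 km/h

Distance: 123 km
Time: 1h 45m = 105 min = 105/60 = 7/4 hours
Speed = 123 ÷ (7/4) = 123 × 4 / 7 = 492/7 ≈ 70.3 km/h


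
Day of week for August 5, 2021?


Thursday

Zeller's congruence:
q=5, m=8, k=21, j=20
h = (5 + ⌊13×9/5⌋ + 21 + ⌊21/4⌋ + ⌊20/4⌋ - 2×20) mod 7
= (5 + 23 + 21 + 5 + 5 - 40) mod 7
= 19 mod 7 = 5
h=5 → Thursday


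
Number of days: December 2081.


Month: December (month 12)
December has 31 days

31 days


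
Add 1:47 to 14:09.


Start: 849 minutes from midnight
Add: 107 minutes
Total: 956 minutes
Hours: 956 ÷ 60 = 15 remainder 56

15:56


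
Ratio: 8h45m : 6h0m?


Duration 1: 525 minutes
Duration 2: 360 minutes
Ratio = 525:360
GCD = 15
Simplified = 35:24
As a decimal: 35/24 ≈ 1.46

35:24 (1.46)


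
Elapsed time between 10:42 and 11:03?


0h 21m

End time in minutes: 11×60 + 3 = 663
Start time in minutes: 10×60 + 42 = 642
Difference = 663 - 642 = 21 minutes
= 0 hours 21 minutes


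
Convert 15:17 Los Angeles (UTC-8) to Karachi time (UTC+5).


04:17 (next day)

Time difference = UTC+5 - UTC-8 = +13 hours
New hour = (15 + 13) mod 24
= 28 mod 24 = 4
Minutes unchanged → 04:17; 28 ≥ 24 → next day


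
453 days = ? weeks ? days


64 weeks 5 days

Weeks: 453 ÷ 7 = 64 remainder 5


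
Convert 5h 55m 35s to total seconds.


Hours: 5 × 3600 = 18000
Minutes: 55 × 60 = 3300
Seconds: 35
Total = 18000 + 3300 + 35 = 21335

21335 seconds


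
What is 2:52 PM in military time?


14:52

Input: 2:52 PM
PM: 2 + 12 = 14


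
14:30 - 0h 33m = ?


13:57

Start: 870 minutes from midnight
Subtract: 33 minutes
Remaining: 870 - 33 = 837
Hours: 13, Minutes: 57


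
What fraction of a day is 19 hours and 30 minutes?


0.8125 (81.25%)

Total minutes: 19×60 + 30 = 1170
Day = 24×60 = 1440 minutes
Fraction = 1170/1440 = 0.8125
As a percentage: 1170/1440 × 100 = 81.25%


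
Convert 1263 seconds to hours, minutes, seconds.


0h 21m 3s

Hours: 1263 ÷ 3600 = 0 remainder 1263
Minutes: 1263 ÷ 60 = 21 remainder 3
Seconds: 3


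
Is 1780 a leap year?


Rules: divisible by 4 AND (not by 100 OR by 400)
1780 ÷ 4 = 445 exactly → divisible by 4
1780 ÷ 100 = 17 remainder 80 → not divisible by 100
Divisible by 4 but not by 100 → leap year

Yes


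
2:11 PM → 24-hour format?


14:11

Input: 2:11 PM
PM: 2 + 12 = 14


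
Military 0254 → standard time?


Hour: 2
2 < 12 → AM

2:54 AM


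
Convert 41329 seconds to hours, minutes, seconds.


11h 28m 49s

Hours: 41329 ÷ 3600 = 11 remainder 1729
Minutes: 1729 ÷ 60 = 28 remainder 49
Seconds: 49


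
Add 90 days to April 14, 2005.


July 13, 2005

Start: April 14, 2005
Add 90 days
April 14 → May 1: 30 - 14 + 1 = 17 days (90 - 17 = 73 left)
May 1 → June 1: 31 - 1 + 1 = 31 days (73 - 31 = 42 left)
June 1 → July 1: 30 - 1 + 1 = 30 days (42 - 30 = 12 left)
July 1 + 12 = July 13, 2005
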